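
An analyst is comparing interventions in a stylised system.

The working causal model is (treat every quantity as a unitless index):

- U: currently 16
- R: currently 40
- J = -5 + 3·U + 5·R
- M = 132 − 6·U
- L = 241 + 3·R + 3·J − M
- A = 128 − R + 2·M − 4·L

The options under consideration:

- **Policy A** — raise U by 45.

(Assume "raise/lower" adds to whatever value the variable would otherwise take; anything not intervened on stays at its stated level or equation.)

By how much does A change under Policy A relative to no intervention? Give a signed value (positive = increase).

-3240

Baseline:
  U = 16
  R = 40
  J = -5 + 3·16 + 5·40 = 243
  M = 132 − 6·16 = 36
  L = 241 + 3·40 + 3·243 − 36 = 1054
  A = 128 − 40 + 2·36 − 4·1054 = -4056
Policy A (U + 45):
  U = 16 + 45 = 61
  R = 40
  J = -5 + 3·61 + 5·40 = 378
  M = 132 − 6·61 = -234
  L = 241 + 3·40 + 3·378 − (-234) = 1729
  A = 128 − 40 + 2·(-234) − 4·1729 = -7296
Change in A: -7296 − (-4056) = -3240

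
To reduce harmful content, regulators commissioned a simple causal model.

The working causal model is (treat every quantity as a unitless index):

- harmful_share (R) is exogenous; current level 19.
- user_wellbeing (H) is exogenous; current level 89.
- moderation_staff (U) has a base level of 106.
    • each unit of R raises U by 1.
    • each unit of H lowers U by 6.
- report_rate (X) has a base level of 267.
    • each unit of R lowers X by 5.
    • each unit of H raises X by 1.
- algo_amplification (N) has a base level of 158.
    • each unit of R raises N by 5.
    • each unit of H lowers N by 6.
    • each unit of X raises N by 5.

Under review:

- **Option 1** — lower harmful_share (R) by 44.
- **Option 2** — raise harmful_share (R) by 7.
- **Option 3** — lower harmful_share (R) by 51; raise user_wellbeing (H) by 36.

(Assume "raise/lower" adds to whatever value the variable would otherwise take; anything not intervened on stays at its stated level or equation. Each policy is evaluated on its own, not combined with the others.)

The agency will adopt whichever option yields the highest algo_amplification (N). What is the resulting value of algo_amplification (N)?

Option 1 (R − 44):
  R = 19 − 44 = -25
  H = 89
  X = 267 − 5·(-25) + 89 = 481
  N = 158 + 5·(-25) − 6·89 + 5·481 = 1904
Option 2 (R + 7):
  R = 19 + 7 = 26
  H = 89
  X = 267 − 5·26 + 89 = 226
  N = 158 + 5·26 − 6·89 + 5·226 = 884
Option 3 (R − 51, H + 36):
  R = 19 − 51 = -32
  H = 89 + 36 = 125
  X = 267 − 5·(-32) + 125 = 552
  N = 158 + 5·(-32) − 6·125 + 5·552 = 2008
Comparing — Option 1: N=1904, Option 2: N=884, Option 3: N=2008. Highest is 2008 (Option 3).

2008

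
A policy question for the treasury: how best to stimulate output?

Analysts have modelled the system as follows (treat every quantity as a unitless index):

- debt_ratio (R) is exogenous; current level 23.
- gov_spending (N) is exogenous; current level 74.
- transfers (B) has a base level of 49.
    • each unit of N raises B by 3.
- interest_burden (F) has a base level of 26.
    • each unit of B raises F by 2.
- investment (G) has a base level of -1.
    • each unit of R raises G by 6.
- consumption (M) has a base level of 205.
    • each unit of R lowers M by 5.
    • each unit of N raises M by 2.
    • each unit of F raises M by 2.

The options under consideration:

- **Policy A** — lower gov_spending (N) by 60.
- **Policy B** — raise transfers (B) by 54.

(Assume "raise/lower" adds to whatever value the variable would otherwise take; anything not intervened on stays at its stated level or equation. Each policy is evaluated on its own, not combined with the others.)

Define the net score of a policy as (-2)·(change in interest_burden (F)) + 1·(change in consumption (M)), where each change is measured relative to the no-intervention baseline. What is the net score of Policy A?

-120

Baseline:
  R = 23
  N = 74
  B = 49 + 3·74 = 271
  F = 26 + 2·271 = 568
  M = 205 − 5·23 + 2·74 + 2·568 = 1374
Policy A (N − 60):
  R = 23
  N = 74 − 60 = 14
  B = 49 + 3·14 = 91
  F = 26 + 2·91 = 208
  M = 205 − 5·23 + 2·14 + 2·208 = 534
ΔF = 208 − 568 = -360; ΔM = 534 − 1374 = -840
Score = (-2)·(-360) + 1·(-840) = -120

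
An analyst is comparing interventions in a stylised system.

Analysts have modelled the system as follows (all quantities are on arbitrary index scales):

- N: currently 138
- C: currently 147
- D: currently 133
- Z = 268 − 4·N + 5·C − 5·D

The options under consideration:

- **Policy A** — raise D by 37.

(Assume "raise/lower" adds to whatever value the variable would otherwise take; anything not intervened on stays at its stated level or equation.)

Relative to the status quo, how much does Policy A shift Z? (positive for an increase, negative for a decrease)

Baseline:
  N = 138
  C = 147
  D = 133
  Z = 268 − 4·138 + 5·147 − 5·133 = -214
Policy A (D + 37):
  N = 138
  C = 147
  D = 133 + 37 = 170
  Z = 268 − 4·138 + 5·147 − 5·170 = -399
Change in Z: -399 − (-214) = -185

-185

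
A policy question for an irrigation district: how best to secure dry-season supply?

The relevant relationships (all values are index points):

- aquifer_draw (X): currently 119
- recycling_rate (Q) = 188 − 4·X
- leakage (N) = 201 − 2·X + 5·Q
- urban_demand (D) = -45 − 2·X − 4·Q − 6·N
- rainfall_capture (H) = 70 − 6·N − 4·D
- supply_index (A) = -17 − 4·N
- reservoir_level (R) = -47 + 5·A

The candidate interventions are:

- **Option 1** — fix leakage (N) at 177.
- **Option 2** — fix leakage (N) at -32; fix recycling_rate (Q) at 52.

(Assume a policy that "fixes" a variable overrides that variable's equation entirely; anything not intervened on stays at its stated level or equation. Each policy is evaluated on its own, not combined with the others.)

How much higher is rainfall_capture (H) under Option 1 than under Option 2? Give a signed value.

-1678

Option 1 (N := 177):
  X = 119
  Q = 188 − 4·119 = -288
  N = 177
  D = -45 − 2·119 − 4·(-288) − 6·177 = -193
  H = 70 − 6·177 − 4·(-193) = -220
Option 2 (N := -32, Q := 52):
  X = 119
  Q = 52
  N = -32
  D = -45 − 2·119 − 4·52 − 6·(-32) = -299
  H = 70 − 6·(-32) − 4·(-299) = 1458
H: -220 − 1458 = -1678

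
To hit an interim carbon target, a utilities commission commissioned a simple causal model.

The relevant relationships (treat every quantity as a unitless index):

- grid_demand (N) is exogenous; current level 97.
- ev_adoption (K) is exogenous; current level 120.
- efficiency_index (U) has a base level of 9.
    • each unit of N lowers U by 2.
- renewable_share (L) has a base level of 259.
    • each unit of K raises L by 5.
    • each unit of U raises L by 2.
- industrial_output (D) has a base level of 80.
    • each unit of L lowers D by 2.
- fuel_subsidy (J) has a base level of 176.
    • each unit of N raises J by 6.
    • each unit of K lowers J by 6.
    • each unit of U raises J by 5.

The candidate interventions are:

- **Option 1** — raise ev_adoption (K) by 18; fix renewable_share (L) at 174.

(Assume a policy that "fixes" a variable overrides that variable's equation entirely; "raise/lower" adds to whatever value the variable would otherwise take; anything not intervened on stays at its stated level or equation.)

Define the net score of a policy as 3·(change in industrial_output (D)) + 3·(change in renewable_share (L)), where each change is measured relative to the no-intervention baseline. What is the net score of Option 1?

Baseline:
  N = 97
  K = 120
  U = 9 − 2·97 = -185
  L = 259 + 5·120 + 2·(-185) = 489
  D = 80 − 2·489 = -898
Option 1 (K + 18, L := 174):
  N = 97
  K = 120 + 18 = 138
  U = 9 − 2·97 = -185
  L = 174
  D = 80 − 2·174 = -268
ΔD = -268 − (-898) = 630; ΔL = 174 − 489 = -315
Score = 3·630 + 3·(-315) = 945

945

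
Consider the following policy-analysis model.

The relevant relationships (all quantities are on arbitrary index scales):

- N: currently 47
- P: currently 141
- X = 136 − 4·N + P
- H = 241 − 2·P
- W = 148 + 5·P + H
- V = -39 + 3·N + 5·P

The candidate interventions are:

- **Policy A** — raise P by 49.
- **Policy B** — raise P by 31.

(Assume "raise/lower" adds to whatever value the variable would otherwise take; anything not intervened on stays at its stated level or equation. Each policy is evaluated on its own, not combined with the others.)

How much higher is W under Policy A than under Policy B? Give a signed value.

54

Policy A (P + 49):
  P = 141 + 49 = 190
  H = 241 − 2·190 = -139
  W = 148 + 5·190 + (-139) = 959
Policy B (P + 31):
  P = 141 + 31 = 172
  H = 241 − 2·172 = -103
  W = 148 + 5·172 + (-103) = 905
W: 959 − 905 = 54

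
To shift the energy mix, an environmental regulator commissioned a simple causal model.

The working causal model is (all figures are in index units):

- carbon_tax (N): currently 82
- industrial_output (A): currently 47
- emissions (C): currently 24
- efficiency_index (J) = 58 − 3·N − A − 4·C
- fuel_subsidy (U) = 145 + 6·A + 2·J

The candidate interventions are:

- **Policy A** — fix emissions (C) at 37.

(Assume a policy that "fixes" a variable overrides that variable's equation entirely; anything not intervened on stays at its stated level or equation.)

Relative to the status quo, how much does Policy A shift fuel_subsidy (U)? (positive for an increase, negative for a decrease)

-104

Baseline:
  N = 82
  A = 47
  C = 24
  J = 58 − 3·82 − 47 − 4·24 = -331
  U = 145 + 6·47 + 2·(-331) = -235
Policy A (C := 37):
  N = 82
  A = 47
  C = 37
  J = 58 − 3·82 − 47 − 4·37 = -383
  U = 145 + 6·47 + 2·(-383) = -339
Change in U: -339 − (-235) = -104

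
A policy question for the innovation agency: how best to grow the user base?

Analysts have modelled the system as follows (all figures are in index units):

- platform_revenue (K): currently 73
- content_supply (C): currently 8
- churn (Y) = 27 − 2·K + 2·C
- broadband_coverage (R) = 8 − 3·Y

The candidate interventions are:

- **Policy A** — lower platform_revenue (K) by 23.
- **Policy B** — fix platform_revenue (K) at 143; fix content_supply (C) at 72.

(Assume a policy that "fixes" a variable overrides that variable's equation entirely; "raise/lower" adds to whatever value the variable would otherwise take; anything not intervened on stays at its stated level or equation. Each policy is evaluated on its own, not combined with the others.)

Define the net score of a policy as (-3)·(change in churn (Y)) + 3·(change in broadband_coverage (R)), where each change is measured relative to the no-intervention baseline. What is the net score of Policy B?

Baseline:
  K = 73
  C = 8
  Y = 27 − 2·73 + 2·8 = -103
  R = 8 − 3·(-103) = 317
Policy B (K := 143, C := 72):
  K = 143
  C = 72
  Y = 27 − 2·143 + 2·72 = -115
  R = 8 − 3·(-115) = 353
ΔY = -115 − (-103) = -12; ΔR = 353 − 317 = 36
Score = (-3)·(-12) + 3·36 = 144

144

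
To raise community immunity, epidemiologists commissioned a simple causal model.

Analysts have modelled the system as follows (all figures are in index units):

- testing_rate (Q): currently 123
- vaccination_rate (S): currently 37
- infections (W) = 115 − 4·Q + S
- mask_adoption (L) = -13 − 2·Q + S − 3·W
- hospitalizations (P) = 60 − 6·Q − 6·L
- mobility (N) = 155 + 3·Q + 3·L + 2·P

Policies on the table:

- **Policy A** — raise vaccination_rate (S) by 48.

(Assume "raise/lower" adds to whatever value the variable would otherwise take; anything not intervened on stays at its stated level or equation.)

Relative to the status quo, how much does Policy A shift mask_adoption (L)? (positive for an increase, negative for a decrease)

-96

Baseline:
  Q = 123
  S = 37
  W = 115 − 4·123 + 37 = -340
  L = -13 − 2·123 + 37 − 3·(-340) = 798
Policy A (S + 48):
  Q = 123
  S = 37 + 48 = 85
  W = 115 − 4·123 + 85 = -292
  L = -13 − 2·123 + 85 − 3·(-292) = 702
Change in L: 702 − 798 = -96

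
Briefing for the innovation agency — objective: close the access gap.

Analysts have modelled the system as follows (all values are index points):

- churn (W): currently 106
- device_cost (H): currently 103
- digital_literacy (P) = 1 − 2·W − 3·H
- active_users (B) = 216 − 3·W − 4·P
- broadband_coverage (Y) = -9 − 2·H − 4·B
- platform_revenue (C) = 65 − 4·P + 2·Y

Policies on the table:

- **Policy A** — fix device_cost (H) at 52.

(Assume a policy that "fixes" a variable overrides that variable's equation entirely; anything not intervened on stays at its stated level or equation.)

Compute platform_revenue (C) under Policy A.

-9621

Policy A (H := 52):
  W = 106
  H = 52
  P = 1 − 2·106 − 3·52 = -367
  B = 216 − 3·106 − 4·(-367) = 1366
  Y = -9 − 2·52 − 4·1366 = -5577
  C = 65 − 4·(-367) + 2·(-5577) = -9621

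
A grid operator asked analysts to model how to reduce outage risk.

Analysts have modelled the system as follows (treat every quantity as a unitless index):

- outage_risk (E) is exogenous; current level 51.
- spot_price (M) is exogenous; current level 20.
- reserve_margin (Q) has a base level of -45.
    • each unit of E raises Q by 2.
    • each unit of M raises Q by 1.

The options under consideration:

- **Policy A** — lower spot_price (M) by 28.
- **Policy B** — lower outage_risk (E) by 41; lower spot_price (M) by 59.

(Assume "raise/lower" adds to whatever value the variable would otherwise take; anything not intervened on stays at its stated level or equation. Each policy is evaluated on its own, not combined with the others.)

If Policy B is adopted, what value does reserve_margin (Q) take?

-64

Policy B (E − 41, M − 59):
  E = 51 − 41 = 10
  M = 20 − 59 = -39
  Q = -45 + 2·10 + (-39) = -64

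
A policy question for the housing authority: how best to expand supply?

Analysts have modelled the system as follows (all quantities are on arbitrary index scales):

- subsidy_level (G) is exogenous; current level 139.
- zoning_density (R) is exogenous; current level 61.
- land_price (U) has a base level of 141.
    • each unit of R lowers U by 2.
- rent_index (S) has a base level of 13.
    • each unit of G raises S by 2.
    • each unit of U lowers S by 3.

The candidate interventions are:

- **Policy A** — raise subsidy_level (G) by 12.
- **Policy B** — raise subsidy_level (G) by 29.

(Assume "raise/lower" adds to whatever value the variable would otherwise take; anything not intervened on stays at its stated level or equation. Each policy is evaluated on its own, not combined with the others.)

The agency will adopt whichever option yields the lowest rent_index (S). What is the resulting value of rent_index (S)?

258

Policy A (G + 12):
  G = 139 + 12 = 151
  R = 61
  U = 141 − 2·61 = 19
  S = 13 + 2·151 − 3·19 = 258
Policy B (G + 29):
  G = 139 + 29 = 168
  R = 61
  U = 141 − 2·61 = 19
  S = 13 + 2·168 − 3·19 = 292
Comparing — Policy A: S=258, Policy B: S=292. Lowest is 258 (Policy A).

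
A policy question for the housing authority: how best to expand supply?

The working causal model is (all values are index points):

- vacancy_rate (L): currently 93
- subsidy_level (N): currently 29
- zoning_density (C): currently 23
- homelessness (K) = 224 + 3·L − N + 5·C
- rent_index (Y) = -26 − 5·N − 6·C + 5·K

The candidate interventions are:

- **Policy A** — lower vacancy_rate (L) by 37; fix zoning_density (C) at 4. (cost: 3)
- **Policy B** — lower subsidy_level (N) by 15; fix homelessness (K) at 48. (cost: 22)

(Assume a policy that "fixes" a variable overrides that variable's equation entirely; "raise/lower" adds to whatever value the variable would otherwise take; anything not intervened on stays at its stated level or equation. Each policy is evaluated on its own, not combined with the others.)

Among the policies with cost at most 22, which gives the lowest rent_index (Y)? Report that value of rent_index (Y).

6

Policy A (L − 37, C := 4):
  L = 93 − 37 = 56
  N = 29
  C = 4
  K = 224 + 3·56 − 29 + 5·4 = 383
  Y = -26 − 5·29 − 6·4 + 5·383 = 1720
Policy B (N − 15, K := 48):
  L = 93
  N = 29 − 15 = 14
  C = 23
  K = 48
  Y = -26 − 5·14 − 6·23 + 5·48 = 6
Comparing — Policy A: Y=1720, Policy B: Y=6. Lowest is 6 (Policy B).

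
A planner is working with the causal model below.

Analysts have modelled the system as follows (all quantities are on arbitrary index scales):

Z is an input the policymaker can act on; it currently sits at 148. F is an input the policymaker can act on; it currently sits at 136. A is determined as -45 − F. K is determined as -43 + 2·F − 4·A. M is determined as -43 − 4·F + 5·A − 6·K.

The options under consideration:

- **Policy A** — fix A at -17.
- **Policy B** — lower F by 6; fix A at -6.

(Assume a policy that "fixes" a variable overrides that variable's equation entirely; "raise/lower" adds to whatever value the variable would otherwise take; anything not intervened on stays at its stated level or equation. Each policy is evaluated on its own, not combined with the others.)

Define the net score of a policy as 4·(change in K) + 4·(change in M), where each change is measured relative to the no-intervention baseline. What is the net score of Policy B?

Baseline:
  F = 136
  A = -45 − 136 = -181
  K = -43 + 2·136 − 4·(-181) = 953
  M = -43 − 4·136 + 5·(-181) − 6·953 = -7210
Policy B (F − 6, A := -6):
  F = 136 − 6 = 130
  A = -6
  K = -43 + 2·130 − 4·(-6) = 241
  M = -43 − 4·130 + 5·(-6) − 6·241 = -2039
ΔK = 241 − 953 = -712; ΔM = -2039 − (-7210) = 5171
Score = 4·(-712) + 4·5171 = 17836

17836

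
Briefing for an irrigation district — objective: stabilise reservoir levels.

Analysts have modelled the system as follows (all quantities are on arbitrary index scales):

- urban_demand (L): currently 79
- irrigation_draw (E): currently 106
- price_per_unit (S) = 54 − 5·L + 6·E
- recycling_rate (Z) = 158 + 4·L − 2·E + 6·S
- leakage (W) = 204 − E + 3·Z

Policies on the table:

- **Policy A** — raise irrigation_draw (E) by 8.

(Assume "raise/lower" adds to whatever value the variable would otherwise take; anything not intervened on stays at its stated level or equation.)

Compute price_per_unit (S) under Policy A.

343

Policy A (E + 8):
  L = 79
  E = 106 + 8 = 114
  S = 54 − 5·79 + 6·114 = 343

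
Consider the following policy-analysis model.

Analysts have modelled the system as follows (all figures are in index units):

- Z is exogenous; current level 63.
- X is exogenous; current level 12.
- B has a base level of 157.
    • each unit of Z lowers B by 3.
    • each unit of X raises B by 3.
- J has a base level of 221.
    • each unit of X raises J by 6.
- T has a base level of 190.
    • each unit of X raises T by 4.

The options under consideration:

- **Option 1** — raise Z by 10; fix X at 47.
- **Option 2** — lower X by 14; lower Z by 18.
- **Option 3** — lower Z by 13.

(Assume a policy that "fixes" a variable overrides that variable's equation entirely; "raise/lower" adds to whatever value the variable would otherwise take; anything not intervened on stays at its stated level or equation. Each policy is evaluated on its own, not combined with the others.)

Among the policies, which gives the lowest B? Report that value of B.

16

Option 1 (Z + 10, X := 47):
  Z = 63 + 10 = 73
  X = 47
  B = 157 − 3·73 + 3·47 = 79
Option 2 (X − 14, Z − 18):
  Z = 63 − 18 = 45
  X = 12 − 14 = -2
  B = 157 − 3·45 + 3·(-2) = 16
Option 3 (Z − 13):
  Z = 63 − 13 = 50
  X = 12
  B = 157 − 3·50 + 3·12 = 43
Comparing — Option 1: B=79, Option 2: B=16, Option 3: B=43. Lowest is 16 (Option 2).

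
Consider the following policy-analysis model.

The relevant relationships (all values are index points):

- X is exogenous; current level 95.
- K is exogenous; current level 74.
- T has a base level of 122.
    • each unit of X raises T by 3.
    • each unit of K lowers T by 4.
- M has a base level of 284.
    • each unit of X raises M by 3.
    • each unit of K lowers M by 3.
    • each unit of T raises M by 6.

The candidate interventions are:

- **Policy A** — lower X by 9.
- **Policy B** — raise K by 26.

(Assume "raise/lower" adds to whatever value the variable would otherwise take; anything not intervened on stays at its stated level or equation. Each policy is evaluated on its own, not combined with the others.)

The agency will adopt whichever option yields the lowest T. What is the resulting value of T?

7

Policy A (X − 9):
  X = 95 − 9 = 86
  K = 74
  T = 122 + 3·86 − 4·74 = 84
Policy B (K + 26):
  X = 95
  K = 74 + 26 = 100
  T = 122 + 3·95 − 4·100 = 7
Comparing — Policy A: T=84, Policy B: T=7. Lowest is 7 (Policy B).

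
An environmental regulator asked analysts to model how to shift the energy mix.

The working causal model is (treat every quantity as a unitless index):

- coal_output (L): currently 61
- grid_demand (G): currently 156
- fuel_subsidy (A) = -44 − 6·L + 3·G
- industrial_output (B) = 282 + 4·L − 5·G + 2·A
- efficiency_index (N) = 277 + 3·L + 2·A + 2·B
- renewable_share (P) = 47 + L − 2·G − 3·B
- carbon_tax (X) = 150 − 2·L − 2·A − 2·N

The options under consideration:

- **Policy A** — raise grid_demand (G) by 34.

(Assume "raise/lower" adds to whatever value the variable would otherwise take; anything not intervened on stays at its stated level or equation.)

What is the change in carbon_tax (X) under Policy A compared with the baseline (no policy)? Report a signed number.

Baseline:
  L = 61
  G = 156
  A = -44 − 6·61 + 3·156 = 58
  B = 282 + 4·61 − 5·156 + 2·58 = -138
  N = 277 + 3·61 + 2·58 + 2·(-138) = 300
  X = 150 − 2·61 − 2·58 − 2·300 = -688
Policy A (G + 34):
  L = 61
  G = 156 + 34 = 190
  A = -44 − 6·61 + 3·190 = 160
  B = 282 + 4·61 − 5·190 + 2·160 = -104
  N = 277 + 3·61 + 2·160 + 2·(-104) = 572
  X = 150 − 2·61 − 2·160 − 2·572 = -1436
Change in X: -1436 − (-688) = -748

-748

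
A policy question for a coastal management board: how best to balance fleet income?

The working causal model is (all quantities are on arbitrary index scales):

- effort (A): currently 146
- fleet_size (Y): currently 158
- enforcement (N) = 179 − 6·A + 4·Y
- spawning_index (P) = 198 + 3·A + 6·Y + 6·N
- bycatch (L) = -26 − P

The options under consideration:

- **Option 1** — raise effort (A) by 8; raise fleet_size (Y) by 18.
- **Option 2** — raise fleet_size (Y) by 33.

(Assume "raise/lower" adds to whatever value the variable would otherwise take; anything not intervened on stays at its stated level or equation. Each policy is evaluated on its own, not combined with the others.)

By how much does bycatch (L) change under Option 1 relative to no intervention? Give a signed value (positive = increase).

Baseline:
  A = 146
  Y = 158
  N = 179 − 6·146 + 4·158 = -65
  P = 198 + 3·146 + 6·158 + 6·(-65) = 1194
  L = -26 − 1194 = -1220
Option 1 (A + 8, Y + 18):
  A = 146 + 8 = 154
  Y = 158 + 18 = 176
  N = 179 − 6·154 + 4·176 = -41
  P = 198 + 3·154 + 6·176 + 6·(-41) = 1470
  L = -26 − 1470 = -1496
Change in L: -1496 − (-1220) = -276

-276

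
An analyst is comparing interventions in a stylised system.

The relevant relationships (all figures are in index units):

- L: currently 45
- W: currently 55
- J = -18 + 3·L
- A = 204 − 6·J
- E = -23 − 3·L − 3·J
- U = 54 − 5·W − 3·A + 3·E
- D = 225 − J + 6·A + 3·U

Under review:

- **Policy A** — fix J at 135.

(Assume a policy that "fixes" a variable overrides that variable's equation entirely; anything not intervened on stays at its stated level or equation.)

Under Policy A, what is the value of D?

Policy A (J := 135):
  L = 45
  W = 55
  J = 135
  A = 204 − 6·135 = -606
  E = -23 − 3·45 − 3·135 = -563
  U = 54 − 5·55 − 3·(-606) + 3·(-563) = -92
  D = 225 − 135 + 6·(-606) + 3·(-92) = -3822

-3822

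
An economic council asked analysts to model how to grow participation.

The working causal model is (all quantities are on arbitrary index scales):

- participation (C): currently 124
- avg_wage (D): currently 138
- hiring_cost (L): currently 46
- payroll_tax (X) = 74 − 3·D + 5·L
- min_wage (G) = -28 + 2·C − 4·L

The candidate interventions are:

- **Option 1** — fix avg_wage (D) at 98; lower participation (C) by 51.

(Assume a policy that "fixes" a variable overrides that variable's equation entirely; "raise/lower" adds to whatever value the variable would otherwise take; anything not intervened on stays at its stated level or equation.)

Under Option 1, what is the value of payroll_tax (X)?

Option 1 (D := 98, C − 51):
  D = 98
  L = 46
  X = 74 − 3·98 + 5·46 = 10

10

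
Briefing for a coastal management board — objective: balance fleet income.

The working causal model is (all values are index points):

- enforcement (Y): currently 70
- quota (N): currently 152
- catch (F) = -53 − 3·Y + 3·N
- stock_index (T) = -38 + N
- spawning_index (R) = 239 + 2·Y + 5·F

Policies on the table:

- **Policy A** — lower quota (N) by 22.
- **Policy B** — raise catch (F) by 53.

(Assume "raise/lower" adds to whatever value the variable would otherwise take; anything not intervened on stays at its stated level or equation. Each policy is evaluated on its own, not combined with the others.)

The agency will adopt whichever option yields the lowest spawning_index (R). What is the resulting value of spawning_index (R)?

1014

Policy A (N − 22):
  Y = 70
  N = 152 − 22 = 130
  F = -53 − 3·70 + 3·130 = 127
  R = 239 + 2·70 + 5·127 = 1014
Policy B (F + 53):
  Y = 70
  N = 152
  F = -53 − 3·70 + 3·152 (+53 from intervention) = 246
  R = 239 + 2·70 + 5·246 = 1609
Comparing — Policy A: R=1014, Policy B: R=1609. Lowest is 1014 (Policy A).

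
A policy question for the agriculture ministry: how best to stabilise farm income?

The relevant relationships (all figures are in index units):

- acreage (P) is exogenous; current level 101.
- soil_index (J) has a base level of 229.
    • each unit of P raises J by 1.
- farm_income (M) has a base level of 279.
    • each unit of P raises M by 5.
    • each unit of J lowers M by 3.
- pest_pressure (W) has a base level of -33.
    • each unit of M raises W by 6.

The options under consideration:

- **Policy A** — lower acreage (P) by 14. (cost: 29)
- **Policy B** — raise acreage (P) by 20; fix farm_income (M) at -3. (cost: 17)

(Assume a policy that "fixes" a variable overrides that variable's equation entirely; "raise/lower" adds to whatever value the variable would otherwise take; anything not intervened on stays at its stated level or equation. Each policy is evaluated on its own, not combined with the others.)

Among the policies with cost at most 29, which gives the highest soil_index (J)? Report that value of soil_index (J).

Policy A (P − 14):
  P = 101 − 14 = 87
  J = 229 + 87 = 316
Policy B (P + 20, M := -3):
  P = 101 + 20 = 121
  J = 229 + 121 = 350
Comparing — Policy A: J=316, Policy B: J=350. Highest is 350 (Policy B).

350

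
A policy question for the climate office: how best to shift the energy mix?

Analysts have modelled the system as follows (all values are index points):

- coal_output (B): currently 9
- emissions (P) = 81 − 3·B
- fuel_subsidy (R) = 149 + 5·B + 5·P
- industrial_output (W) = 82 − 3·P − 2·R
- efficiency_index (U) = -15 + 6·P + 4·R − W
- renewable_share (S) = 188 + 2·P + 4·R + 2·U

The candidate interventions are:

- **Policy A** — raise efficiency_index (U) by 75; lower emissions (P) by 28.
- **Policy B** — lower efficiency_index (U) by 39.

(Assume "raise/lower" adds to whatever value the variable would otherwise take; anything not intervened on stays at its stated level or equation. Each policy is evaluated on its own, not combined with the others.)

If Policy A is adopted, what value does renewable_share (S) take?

5848

Policy A (U + 75, P − 28):
  B = 9
  P = 81 − 3·9 (−28 from intervention) = 26
  R = 149 + 5·9 + 5·26 = 324
  W = 82 − 3·26 − 2·324 = -644
  U = -15 + 6·26 + 4·324 − (-644) (+75 from intervention) = 2156
  S = 188 + 2·26 + 4·324 + 2·2156 = 5848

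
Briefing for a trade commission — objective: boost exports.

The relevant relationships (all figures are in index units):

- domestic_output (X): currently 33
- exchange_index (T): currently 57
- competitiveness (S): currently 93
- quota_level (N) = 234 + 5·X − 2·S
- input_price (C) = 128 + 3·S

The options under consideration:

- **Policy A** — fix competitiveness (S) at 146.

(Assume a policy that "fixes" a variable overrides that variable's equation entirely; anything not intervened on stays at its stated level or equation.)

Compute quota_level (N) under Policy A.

107

Policy A (S := 146):
  X = 33
  S = 146
  N = 234 + 5·33 − 2·146 = 107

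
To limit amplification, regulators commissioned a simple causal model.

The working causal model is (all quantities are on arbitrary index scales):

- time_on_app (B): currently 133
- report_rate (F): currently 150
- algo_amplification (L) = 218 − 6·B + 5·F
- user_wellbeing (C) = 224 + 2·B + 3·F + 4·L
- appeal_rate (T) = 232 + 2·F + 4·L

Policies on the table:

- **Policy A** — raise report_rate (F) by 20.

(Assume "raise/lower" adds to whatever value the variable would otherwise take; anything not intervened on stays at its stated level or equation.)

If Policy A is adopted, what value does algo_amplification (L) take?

270

Policy A (F + 20):
  B = 133
  F = 150 + 20 = 170
  L = 218 − 6·133 + 5·170 = 270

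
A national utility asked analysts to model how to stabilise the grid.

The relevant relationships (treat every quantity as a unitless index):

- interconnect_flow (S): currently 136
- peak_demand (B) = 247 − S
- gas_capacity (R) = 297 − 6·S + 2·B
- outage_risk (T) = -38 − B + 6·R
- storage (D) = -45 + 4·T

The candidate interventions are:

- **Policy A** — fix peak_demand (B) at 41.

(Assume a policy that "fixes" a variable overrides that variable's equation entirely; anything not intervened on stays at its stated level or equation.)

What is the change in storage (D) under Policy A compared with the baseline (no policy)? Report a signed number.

Baseline:
  S = 136
  B = 247 − 136 = 111
  R = 297 − 6·136 + 2·111 = -297
  T = -38 − 111 + 6·(-297) = -1931
  D = -45 + 4·(-1931) = -7769
Policy A (B := 41):
  S = 136
  B = 41
  R = 297 − 6·136 + 2·41 = -437
  T = -38 − 41 + 6·(-437) = -2701
  D = -45 + 4·(-2701) = -10849
Change in D: -10849 − (-7769) = -3080

-3080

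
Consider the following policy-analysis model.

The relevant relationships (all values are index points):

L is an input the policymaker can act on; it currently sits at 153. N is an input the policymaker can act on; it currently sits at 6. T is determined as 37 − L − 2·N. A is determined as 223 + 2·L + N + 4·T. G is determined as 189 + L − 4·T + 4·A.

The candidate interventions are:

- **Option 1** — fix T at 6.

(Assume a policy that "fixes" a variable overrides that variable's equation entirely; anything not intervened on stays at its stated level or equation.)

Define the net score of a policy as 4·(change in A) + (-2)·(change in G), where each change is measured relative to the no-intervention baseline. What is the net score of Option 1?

Baseline:
  L = 153
  N = 6
  T = 37 − 153 − 2·6 = -128
  A = 223 + 2·153 + 6 + 4·(-128) = 23
  G = 189 + 153 − 4·(-128) + 4·23 = 946
Option 1 (T := 6):
  L = 153
  N = 6
  T = 6
  A = 223 + 2·153 + 6 + 4·6 = 559
  G = 189 + 153 − 4·6 + 4·559 = 2554
ΔA = 559 − 23 = 536; ΔG = 2554 − 946 = 1608
Score = 4·536 + (-2)·1608 = -1072

-1072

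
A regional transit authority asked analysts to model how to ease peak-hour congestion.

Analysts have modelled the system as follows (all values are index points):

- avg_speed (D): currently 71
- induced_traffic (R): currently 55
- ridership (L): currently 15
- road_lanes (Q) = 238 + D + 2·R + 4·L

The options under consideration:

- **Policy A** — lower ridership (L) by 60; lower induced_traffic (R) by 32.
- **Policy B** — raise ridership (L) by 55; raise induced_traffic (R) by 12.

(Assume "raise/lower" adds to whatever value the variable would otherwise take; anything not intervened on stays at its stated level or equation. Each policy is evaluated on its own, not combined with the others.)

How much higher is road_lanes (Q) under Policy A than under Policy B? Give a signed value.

Policy A (L − 60, R − 32):
  D = 71
  R = 55 − 32 = 23
  L = 15 − 60 = -45
  Q = 238 + 71 + 2·23 + 4·(-45) = 175
Policy B (L + 55, R + 12):
  D = 71
  R = 55 + 12 = 67
  L = 15 + 55 = 70
  Q = 238 + 71 + 2·67 + 4·70 = 723
Q: 175 − 723 = -548

-548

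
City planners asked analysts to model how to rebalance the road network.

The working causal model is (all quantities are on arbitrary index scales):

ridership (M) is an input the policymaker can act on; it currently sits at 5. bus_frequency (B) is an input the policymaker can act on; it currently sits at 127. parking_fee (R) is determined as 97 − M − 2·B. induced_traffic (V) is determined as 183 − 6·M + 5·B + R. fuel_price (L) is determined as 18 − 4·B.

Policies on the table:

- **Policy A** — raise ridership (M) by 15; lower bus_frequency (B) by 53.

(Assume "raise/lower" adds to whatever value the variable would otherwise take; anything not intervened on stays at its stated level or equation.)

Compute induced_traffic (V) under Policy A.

Policy A (M + 15, B − 53):
  M = 5 + 15 = 20
  B = 127 − 53 = 74
  R = 97 − 20 − 2·74 = -71
  V = 183 − 6·20 + 5·74 + (-71) = 362

362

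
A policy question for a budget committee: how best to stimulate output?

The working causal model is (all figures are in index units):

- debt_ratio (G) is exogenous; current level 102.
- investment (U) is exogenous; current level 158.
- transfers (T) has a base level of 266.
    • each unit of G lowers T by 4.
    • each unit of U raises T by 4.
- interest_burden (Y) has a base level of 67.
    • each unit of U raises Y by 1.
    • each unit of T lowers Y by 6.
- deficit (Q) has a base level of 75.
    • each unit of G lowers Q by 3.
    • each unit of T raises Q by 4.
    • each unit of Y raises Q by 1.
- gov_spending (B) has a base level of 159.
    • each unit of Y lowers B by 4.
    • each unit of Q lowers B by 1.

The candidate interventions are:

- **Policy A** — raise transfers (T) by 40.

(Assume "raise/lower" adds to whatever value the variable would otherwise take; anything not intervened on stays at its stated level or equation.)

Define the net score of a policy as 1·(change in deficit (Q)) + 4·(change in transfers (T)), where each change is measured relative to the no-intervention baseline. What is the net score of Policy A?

Baseline:
  G = 102
  U = 158
  T = 266 − 4·102 + 4·158 = 490
  Y = 67 + 158 − 6·490 = -2715
  Q = 75 − 3·102 + 4·490 + (-2715) = -986
Policy A (T + 40):
  G = 102
  U = 158
  T = 266 − 4·102 + 4·158 (+40 from intervention) = 530
  Y = 67 + 158 − 6·530 = -2955
  Q = 75 − 3·102 + 4·530 + (-2955) = -1066
ΔQ = -1066 − (-986) = -80; ΔT = 530 − 490 = 40
Score = 1·(-80) + 4·40 = 80

80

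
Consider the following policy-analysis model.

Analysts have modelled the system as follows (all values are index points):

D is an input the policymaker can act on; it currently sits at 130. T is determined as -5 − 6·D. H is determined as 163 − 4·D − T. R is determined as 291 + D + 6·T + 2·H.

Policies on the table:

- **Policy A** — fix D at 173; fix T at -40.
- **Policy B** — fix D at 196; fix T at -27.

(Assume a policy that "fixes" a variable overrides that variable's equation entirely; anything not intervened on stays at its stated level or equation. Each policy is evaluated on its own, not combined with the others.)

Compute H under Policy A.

-489

Policy A (D := 173, T := -40):
  D = 173
  T = -40
  H = 163 − 4·173 − (-40) = -489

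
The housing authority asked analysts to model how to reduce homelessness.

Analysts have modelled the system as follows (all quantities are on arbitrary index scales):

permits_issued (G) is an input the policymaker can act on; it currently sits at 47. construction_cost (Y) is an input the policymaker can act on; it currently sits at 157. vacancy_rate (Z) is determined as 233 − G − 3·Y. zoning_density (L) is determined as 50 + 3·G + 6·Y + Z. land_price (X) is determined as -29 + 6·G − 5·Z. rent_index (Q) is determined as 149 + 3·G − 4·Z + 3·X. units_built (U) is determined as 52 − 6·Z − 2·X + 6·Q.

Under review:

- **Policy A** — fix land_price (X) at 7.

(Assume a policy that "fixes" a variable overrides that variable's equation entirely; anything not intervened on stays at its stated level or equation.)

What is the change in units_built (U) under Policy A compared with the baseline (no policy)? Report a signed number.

-26736

Baseline:
  G = 47
  Y = 157
  Z = 233 − 47 − 3·157 = -285
  X = -29 + 6·47 − 5·(-285) = 1678
  Q = 149 + 3·47 − 4·(-285) + 3·1678 = 6464
  U = 52 − 6·(-285) − 2·1678 + 6·6464 = 37190
Policy A (X := 7):
  G = 47
  Y = 157
  Z = 233 − 47 − 3·157 = -285
  X = 7
  Q = 149 + 3·47 − 4·(-285) + 3·7 = 1451
  U = 52 − 6·(-285) − 2·7 + 6·1451 = 10454
Change in U: 10454 − 37190 = -26736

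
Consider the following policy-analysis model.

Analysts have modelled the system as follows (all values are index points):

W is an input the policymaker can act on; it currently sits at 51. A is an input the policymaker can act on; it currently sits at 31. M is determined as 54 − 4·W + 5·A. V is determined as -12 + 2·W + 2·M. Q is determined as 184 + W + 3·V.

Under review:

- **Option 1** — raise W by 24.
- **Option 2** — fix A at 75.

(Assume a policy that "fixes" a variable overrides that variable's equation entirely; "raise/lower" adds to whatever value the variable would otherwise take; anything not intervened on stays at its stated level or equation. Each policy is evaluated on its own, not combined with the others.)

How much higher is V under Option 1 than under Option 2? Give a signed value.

Option 1 (W + 24):
  W = 51 + 24 = 75
  A = 31
  M = 54 − 4·75 + 5·31 = -91
  V = -12 + 2·75 + 2·(-91) = -44
Option 2 (A := 75):
  W = 51
  A = 75
  M = 54 − 4·51 + 5·75 = 225
  V = -12 + 2·51 + 2·225 = 540
V: -44 − 540 = -584

-584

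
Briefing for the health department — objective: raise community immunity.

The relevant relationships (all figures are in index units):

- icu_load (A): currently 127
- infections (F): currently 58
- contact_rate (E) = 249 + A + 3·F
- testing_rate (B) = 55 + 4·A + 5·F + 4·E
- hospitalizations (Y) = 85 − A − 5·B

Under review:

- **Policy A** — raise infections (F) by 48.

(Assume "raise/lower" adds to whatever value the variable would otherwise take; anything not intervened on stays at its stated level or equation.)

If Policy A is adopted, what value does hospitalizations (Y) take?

-19387

Policy A (F + 48):
  A = 127
  F = 58 + 48 = 106
  E = 249 + 127 + 3·106 = 694
  B = 55 + 4·127 + 5·106 + 4·694 = 3869
  Y = 85 − 127 − 5·3869 = -19387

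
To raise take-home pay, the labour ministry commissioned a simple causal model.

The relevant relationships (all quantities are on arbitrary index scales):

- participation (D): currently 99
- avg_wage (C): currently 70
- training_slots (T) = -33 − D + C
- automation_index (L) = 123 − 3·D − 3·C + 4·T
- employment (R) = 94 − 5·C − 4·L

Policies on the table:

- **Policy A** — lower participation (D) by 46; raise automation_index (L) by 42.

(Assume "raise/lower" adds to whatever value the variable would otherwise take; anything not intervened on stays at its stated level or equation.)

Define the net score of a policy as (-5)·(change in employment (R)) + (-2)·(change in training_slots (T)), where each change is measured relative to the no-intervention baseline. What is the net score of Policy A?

Baseline:
  D = 99
  C = 70
  T = -33 − 99 + 70 = -62
  L = 123 − 3·99 − 3·70 + 4·(-62) = -632
  R = 94 − 5·70 − 4·(-632) = 2272
Policy A (D − 46, L + 42):
  D = 99 − 46 = 53
  C = 70
  T = -33 − 53 + 70 = -16
  L = 123 − 3·53 − 3·70 + 4·(-16) (+42 from intervention) = -268
  R = 94 − 5·70 − 4·(-268) = 816
ΔR = 816 − 2272 = -1456; ΔT = -16 − (-62) = 46
Score = (-5)·(-1456) + (-2)·46 = 7188

7188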